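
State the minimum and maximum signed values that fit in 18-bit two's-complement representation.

Minimum: −2^17 = -131072.
Maximum: 2^17 − 1 = 131071.

min = -131072, max = 131071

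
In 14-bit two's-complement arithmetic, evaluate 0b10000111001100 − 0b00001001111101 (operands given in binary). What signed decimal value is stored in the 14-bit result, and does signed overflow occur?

8015; overflow

0b10000111001100 → 10000111001100 = -7732 (signed)
0b00001001111101 → 00001001111101 = 637 (signed)
Subtract via negate-and-add: invert 00001001111101 + 1 = 11110110000011 (i.e. -637).
  10000111001100
+ 11110110000011
= 01111101001111  (discard carry-out 1)
Result 01111101001111: MSB = 0 → value 8015.
Both addends (after negating the subtrahend) are negative but the stored result is non-negative: signed overflow. The true value -7732 − 637 = -8369 lies outside [-8192, 8191].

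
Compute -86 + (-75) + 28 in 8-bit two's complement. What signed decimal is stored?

123

-86 + (-75) = -161 → wraps to 95 (01011111)
95 + 28 = 123 (01111011)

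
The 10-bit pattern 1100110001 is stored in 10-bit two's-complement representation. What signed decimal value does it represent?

-207

MSB is 1, so the value is negative.
Unsigned reading: 817. Subtract 2^10 = 1024: 817 − 1024 = -207.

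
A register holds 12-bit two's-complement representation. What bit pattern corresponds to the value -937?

|-937| = 937 = 001110101001 in 12 bits.
Invert the bits: 110001010110. Add 1: 110001010111.
Check: 110001010111 reads as 3159 − 4096 = -937.

110001010111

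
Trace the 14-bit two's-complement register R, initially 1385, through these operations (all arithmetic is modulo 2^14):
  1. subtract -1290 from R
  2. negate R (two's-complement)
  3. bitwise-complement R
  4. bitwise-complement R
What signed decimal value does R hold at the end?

-2675

Start: R = 1385 = 00010101101001.
R = 1385 − (-1290) = 2675 = 00101001110011
R = −(2675) = -2675 = 11010110001101
R = NOT 11010110001101 = 00101001110010 = 2674
R = NOT 00101001110010 = 11010110001101 = -2675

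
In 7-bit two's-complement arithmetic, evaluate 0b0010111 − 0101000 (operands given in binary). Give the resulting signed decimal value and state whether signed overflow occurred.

0b0010111 → 0010111 = 23 (signed)
0101000 = 40 (signed)
Subtract via negate-and-add: invert 0101000 + 1 = 1011000 (i.e. -40).
  0010111
+ 1011000
= 1101111
Result 1101111: MSB = 1 → 111 − 128 = -17.
Addends (after negating the subtrahend) have opposite signs, so signed overflow cannot occur.

-17; no overflow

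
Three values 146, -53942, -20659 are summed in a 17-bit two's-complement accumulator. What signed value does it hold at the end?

56617

146 + (-53942) = -53796 (10010110111011100)
-53796 + (-20659) = -74455 → wraps to 56617 (01101110100101001)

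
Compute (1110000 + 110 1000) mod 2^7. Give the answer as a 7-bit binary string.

  1110000
+ 1101000
= 1011000  (discard carry-out 1)

1011000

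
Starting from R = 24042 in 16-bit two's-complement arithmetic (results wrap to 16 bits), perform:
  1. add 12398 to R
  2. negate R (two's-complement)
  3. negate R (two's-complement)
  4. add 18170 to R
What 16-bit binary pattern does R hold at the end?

1101010101010010

Start: R = 24042 = 0101110111101010.
R = 24042 + 12398 = 36440; wraps to -29096 = 1000111001011000
R = −(-29096) = 29096 = 0111000110101000
R = −(29096) = -29096 = 1000111001011000
R = -29096 + 18170 = -10926 = 1101010101010010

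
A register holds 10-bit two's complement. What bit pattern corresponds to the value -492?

1000010100

|-492| = 492 = 0111101100 in 10 bits.
Invert the bits: 1000010011. Add 1: 1000010100.
Check: 1000010100 reads as 532 − 1024 = -492.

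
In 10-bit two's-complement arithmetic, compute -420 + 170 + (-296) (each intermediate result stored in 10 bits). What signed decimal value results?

478

-420 + 170 = -250 (1100000110)
-250 + (-296) = -546 → wraps to 478 (0111011110)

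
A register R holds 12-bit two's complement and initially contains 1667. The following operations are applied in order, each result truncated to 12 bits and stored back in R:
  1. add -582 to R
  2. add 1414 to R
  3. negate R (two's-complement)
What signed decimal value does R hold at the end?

1597

Start: R = 1667 = 011010000011.
R = 1667 + (-582) = 1085 = 010000111101
R = 1085 + 1414 = 2499; wraps to -1597 = 100111000011
R = −(-1597) = 1597 = 011000111101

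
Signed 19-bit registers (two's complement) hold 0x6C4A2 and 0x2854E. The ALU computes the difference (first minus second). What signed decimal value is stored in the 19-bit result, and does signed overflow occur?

-245932; no overflow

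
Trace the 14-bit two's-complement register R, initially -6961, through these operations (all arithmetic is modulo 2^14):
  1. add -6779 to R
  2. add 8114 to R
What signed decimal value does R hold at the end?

-5626

Start: R = -6961 = 10010011001111.
R = -6961 + (-6779) = -13740; wraps to 2644 = 00101001010100
R = 2644 + 8114 = 10758; wraps to -5626 = 10101000000110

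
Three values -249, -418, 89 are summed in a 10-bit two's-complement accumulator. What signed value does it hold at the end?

446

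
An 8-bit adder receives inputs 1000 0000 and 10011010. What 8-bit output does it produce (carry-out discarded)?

  10000000
+ 10011010
= 00011010  (discard carry-out 1)

00011010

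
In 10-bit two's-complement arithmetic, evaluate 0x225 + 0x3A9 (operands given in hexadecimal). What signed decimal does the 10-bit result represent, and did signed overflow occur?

462; overflow

0x225 = 1000100101 = -475 (signed)
0x3A9 = 1110101001 = -87 (signed)
  1000100101
+ 1110101001
= 0111001110  (discard carry-out 1)
Result 0111001110: MSB = 0 → value 462.
Both addends are negative but the stored result is non-negative: signed overflow. The true value -475 + (-87) = -562 lies outside [-512, 511].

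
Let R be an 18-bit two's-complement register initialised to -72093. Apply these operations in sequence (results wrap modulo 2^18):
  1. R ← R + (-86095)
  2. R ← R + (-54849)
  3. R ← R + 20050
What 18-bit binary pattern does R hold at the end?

010000111000100101

Start: R = -72093 = 101110011001100011.
R = -72093 + (-86095) = -158188; wraps to 103956 = 011001011000010100
R = 103956 + (-54849) = 49107 = 001011111111010011
R = 49107 + 20050 = 69157 = 010000111000100101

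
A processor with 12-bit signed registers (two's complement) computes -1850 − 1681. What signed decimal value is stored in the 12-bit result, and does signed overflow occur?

565; overflow

-1850 → 100011000110
1681 → 011010010001
Subtract via negate-and-add: invert 011010010001 + 1 = 100101101111 (i.e. -1681).
  100011000110
+ 100101101111
= 001000110101  (discard carry-out 1)
Result 001000110101: MSB = 0 → value 565.
Both addends (after negating the subtrahend) are negative but the stored result is non-negative: signed overflow. The true value -1850 − 1681 = -3531 lies outside [-2048, 2047].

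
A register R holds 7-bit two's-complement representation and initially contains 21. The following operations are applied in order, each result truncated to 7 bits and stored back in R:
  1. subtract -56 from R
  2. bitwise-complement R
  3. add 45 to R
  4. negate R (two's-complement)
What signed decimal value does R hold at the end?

33

Start: R = 21 = 0010101.
R = 21 − (-56) = 77; wraps to -51 = 1001101
R = NOT 1001101 = 0110010 = 50
R = 50 + 45 = 95; wraps to -33 = 1011111
R = −(-33) = 33 = 0100001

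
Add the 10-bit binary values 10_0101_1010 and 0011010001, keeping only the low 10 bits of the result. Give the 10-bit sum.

1100101011

  1001011010
+ 0011010001
= 1100101011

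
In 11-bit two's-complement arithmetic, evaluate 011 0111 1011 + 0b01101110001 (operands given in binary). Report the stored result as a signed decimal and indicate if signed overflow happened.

-276; overflow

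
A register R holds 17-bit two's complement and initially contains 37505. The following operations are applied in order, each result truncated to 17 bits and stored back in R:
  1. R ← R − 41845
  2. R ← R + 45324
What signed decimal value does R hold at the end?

40984

Start: R = 37505 = 01001001010000001.
R = 37505 − 41845 = -4340 = 11110111100001100
R = -4340 + 45324 = 40984 = 01010000000011000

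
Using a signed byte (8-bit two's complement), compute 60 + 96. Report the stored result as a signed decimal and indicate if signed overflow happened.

-100; overflow

60 → 00111100
96 → 01100000
  00111100
+ 01100000
= 10011100
Result 10011100: MSB = 1 → 156 − 256 = -100.
Both addends are non-negative but the stored result is negative: signed overflow. The true value 60 + 96 = 156 lies outside [-128, 127].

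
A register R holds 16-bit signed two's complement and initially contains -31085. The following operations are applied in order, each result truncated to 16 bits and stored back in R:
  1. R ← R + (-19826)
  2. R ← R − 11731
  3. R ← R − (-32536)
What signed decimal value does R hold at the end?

Start: R = -31085 = 1000011010010011.
R = -31085 + (-19826) = -50911; wraps to 14625 = 0011100100100001
R = 14625 − 11731 = 2894 = 0000101101001110
R = 2894 − (-32536) = 35430; wraps to -30106 = 1000101001100110

-30106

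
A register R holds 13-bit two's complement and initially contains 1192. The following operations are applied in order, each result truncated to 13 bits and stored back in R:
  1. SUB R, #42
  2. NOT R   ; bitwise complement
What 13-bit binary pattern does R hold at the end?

Start: R = 1192 = 0010010101000.
R = 1192 − 42 = 1150 = 0010001111110
R = NOT 0010001111110 = 1101110000001 = -1151

1101110000001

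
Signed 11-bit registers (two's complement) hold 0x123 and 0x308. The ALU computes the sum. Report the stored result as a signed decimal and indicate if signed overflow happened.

0x123 = 00100100011 = 291 (signed)
0x308 = 01100001000 = 776 (signed)
  00100100011
+ 01100001000
= 10000101011
Result 10000101011: MSB = 1 → 1067 − 2048 = -981.
Both addends are non-negative but the stored result is negative: signed overflow. The true value 291 + 776 = 1067 lies outside [-1024, 1023].

-981; overflow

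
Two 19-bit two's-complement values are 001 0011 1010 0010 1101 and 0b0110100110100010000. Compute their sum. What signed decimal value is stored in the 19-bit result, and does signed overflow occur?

-227523; overflow

001 0011 1010 0010 1101 → 0010011101000101101 = 80429 (signed)
0b0110100110100010000 → 0110100110100010000 = 216336 (signed)
  0010011101000101101
+ 0110100110100010000
= 1001000011100111101
Result 1001000011100111101: MSB = 1 → 296765 − 524288 = -227523.
Both addends are non-negative but the stored result is negative: signed overflow. The true value 80429 + 216336 = 296765 lies outside [-262144, 262143].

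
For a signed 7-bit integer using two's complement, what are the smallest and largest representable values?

Minimum: −2^6 = -64.
Maximum: 2^6 − 1 = 63.

min = -64, max = 63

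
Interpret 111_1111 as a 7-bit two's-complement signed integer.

MSB is 1, so the value is negative.
Unsigned reading: 127. Subtract 2^7 = 128: 127 − 128 = -1.

-1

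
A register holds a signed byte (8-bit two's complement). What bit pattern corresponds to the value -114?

|-114| = 114 = 01110010 in 8 bits.
Invert the bits: 10001101. Add 1: 10001110.
Check: 10001110 reads as 142 − 256 = -114.

10001110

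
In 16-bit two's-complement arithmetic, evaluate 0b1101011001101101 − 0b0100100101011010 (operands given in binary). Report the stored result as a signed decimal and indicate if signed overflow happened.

0b1101011001101101 → 1101011001101101 = -10643 (signed)
0b0100100101011010 → 0100100101011010 = 18778 (signed)
Subtract via negate-and-add: invert 0100100101011010 + 1 = 1011011010100110 (i.e. -18778).
  1101011001101101
+ 1011011010100110
= 1000110100010011  (discard carry-out 1)
Result 1000110100010011: MSB = 1 → 36115 − 65536 = -29421.
Both addends (after negating the subtrahend) are negative and so is the stored result: no signed overflow.

-29421; no overflow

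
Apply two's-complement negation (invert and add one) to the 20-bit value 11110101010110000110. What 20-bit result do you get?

Invert: 00001010101001111001. Add 1: 00001010101001111010.

00001010101001111010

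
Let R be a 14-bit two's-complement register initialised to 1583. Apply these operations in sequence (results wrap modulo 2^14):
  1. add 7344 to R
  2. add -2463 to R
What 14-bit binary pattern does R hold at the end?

Start: R = 1583 = 00011000101111.
R = 1583 + 7344 = 8927; wraps to -7457 = 10001011011111
R = -7457 + (-2463) = -9920; wraps to 6464 = 01100101000000

01100101000000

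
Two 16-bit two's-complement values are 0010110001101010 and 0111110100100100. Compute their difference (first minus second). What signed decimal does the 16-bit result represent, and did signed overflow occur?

-20666; no overflow

0010110001101010 = 11370 (signed)
0111110100100100 = 32036 (signed)
Subtract via negate-and-add: invert 0111110100100100 + 1 = 1000001011011100 (i.e. -32036).
  0010110001101010
+ 1000001011011100
= 1010111101000110
Result 1010111101000110: MSB = 1 → 44870 − 65536 = -20666.
Addends (after negating the subtrahend) have opposite signs, so signed overflow cannot occur.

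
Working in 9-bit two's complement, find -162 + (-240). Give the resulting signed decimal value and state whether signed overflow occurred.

-162 → 101011110
-240 → 100010000
  101011110
+ 100010000
= 001101110  (discard carry-out 1)
Result 001101110: MSB = 0 → value 110.
Both addends are negative but the stored result is non-negative: signed overflow. The true value -162 + (-240) = -402 lies outside [-256, 255].

110; overflow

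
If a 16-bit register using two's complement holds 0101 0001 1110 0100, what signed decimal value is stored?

20964

MSB is 0, so the value is non-negative: 0101000111100100 = 20964.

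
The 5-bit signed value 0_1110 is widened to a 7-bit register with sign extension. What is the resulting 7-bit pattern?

0001110

MSB of 01110 is 0; replicate it into the new high bits.
00|01110 → 0001110 (still 14).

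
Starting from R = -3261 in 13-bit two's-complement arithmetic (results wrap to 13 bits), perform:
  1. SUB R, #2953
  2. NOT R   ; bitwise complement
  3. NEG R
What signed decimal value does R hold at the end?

1979

Start: R = -3261 = 1001101000011.
R = -3261 − 2953 = -6214; wraps to 1978 = 0011110111010
R = NOT 0011110111010 = 1100001000101 = -1979
R = −(-1979) = 1979 = 0011110111011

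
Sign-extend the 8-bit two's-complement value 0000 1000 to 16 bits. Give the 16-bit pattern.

MSB of 00001000 is 0; replicate it into the new high bits.
00000000|00001000 → 0000000000001000 (still 8).

0000000000001000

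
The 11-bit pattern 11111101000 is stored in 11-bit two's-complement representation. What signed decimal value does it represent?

MSB is 1, so the value is negative.
Invert: 00000010111. Add 1: 00000011000 = 24. So the value is −24.

-24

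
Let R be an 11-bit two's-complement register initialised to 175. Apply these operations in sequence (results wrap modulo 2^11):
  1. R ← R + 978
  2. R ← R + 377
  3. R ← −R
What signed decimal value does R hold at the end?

518

Start: R = 175 = 00010101111.
R = 175 + 978 = 1153; wraps to -895 = 10010000001
R = -895 + 377 = -518 = 10111111010
R = −(-518) = 518 = 01000000110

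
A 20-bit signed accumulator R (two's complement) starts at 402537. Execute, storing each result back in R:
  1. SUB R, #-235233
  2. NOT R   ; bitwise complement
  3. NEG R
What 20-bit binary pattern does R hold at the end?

Start: R = 402537 = 01100010010001101001.
R = 402537 − (-235233) = 637770; wraps to -410806 = 10011011101101001010
R = NOT 10011011101101001010 = 01100100010010110101 = 410805
R = −(410805) = -410805 = 10011011101101001011

10011011101101001011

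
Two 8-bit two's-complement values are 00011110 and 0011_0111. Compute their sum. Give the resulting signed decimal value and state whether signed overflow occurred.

85; no overflow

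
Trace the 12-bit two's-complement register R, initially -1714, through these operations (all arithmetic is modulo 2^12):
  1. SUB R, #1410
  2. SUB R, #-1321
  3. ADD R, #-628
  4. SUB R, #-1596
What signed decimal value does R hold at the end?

Start: R = -1714 = 100101001110.
R = -1714 − 1410 = -3124; wraps to 972 = 001111001100
R = 972 − (-1321) = 2293; wraps to -1803 = 100011110101
R = -1803 + (-628) = -2431; wraps to 1665 = 011010000001
R = 1665 − (-1596) = 3261; wraps to -835 = 110010111101

-835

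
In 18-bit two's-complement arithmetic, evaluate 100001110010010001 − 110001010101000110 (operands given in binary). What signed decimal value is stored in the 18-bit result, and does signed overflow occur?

100001110010010001 = -123759 (signed)
110001010101000110 = -60090 (signed)
Subtract via negate-and-add: invert 110001010101000110 + 1 = 001110101010111010 (i.e. 60090).
  100001110010010001
+ 001110101010111010
= 110000011101001011
Result 110000011101001011: MSB = 1 → 198475 − 262144 = -63669.
Addends (after negating the subtrahend) have opposite signs, so signed overflow cannot occur.

-63669; no overflow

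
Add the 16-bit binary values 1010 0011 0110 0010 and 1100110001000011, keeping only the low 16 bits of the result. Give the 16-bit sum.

0110111110100101

  1010001101100010
+ 1100110001000011
= 0110111110100101  (discard carry-out 1)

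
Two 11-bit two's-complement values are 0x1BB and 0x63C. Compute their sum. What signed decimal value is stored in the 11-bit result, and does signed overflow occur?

0x1BB = 00110111011 = 443 (signed)
0x63C = 11000111100 = -452 (signed)
  00110111011
+ 11000111100
= 11111110111
Result 11111110111: MSB = 1 → 2039 − 2048 = -9.
Addends have opposite signs, so signed overflow cannot occur.

-9; no overflow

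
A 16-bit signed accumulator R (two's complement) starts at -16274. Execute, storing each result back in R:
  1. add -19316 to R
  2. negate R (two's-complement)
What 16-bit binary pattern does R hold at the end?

1000101100000110

Start: R = -16274 = 1100000001101110.
R = -16274 + (-19316) = -35590; wraps to 29946 = 0111010011111010
R = −(29946) = -29946 = 1000101100000110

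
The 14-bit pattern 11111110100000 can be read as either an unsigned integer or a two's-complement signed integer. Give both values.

unsigned = 16288, signed = -96

Unsigned: 11111110100000 = 16288.
Signed: MSB=1 → 16288 − 16384 = -96.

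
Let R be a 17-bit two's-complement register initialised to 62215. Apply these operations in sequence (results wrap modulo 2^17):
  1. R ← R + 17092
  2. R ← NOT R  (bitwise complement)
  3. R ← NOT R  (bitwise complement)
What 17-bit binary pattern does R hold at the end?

Start: R = 62215 = 01111001100000111.
R = 62215 + 17092 = 79307; wraps to -51765 = 10011010111001011
R = NOT 10011010111001011 = 01100101000110100 = 51764
R = NOT 01100101000110100 = 10011010111001011 = -51765

10011010111001011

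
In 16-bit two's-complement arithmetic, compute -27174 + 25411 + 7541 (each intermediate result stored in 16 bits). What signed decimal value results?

5778

-27174 + 25411 = -1763 (1111100100011101)
-1763 + 7541 = 5778 (0001011010010010)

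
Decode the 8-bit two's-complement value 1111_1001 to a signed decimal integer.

-7

MSB is 1, so the value is negative.
Unsigned reading: 249. Subtract 2^8 = 256: 249 − 256 = -7.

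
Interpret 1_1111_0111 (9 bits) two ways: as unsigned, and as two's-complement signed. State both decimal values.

unsigned = 503, signed = -9

Unsigned: 111110111 = 503.
Signed: MSB=1 → 503 − 512 = -9.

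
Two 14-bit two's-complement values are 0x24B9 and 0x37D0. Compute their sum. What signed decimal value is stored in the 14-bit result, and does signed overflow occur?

7305; overflow

0x24B9 = 10010010111001 = -6983 (signed)
0x37D0 = 11011111010000 = -2096 (signed)
  10010010111001
+ 11011111010000
= 01110010001001  (discard carry-out 1)
Result 01110010001001: MSB = 0 → value 7305.
Both addends are negative but the stored result is non-negative: signed overflow. The true value -6983 + (-2096) = -9079 lies outside [-8192, 8191].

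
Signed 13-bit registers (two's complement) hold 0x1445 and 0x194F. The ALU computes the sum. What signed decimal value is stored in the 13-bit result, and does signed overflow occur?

0x1445 = 1010001000101 = -3003 (signed)
0x194F = 1100101001111 = -1713 (signed)
  1010001000101
+ 1100101001111
= 0110110010100  (discard carry-out 1)
Result 0110110010100: MSB = 0 → value 3476.
Both addends are negative but the stored result is non-negative: signed overflow. The true value -3003 + (-1713) = -4716 lies outside [-4096, 4095].

3476; overflow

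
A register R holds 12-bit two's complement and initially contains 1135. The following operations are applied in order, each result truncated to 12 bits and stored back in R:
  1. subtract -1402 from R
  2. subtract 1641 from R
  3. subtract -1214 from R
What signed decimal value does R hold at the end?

-1986

Start: R = 1135 = 010001101111.
R = 1135 − (-1402) = 2537; wraps to -1559 = 100111101001
R = -1559 − 1641 = -3200; wraps to 896 = 001110000000
R = 896 − (-1214) = 2110; wraps to -1986 = 100000111110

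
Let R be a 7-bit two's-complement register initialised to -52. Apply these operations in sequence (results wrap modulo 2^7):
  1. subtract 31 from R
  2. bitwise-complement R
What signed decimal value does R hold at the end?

-46

Start: R = -52 = 1001100.
R = -52 − 31 = -83; wraps to 45 = 0101101
R = NOT 0101101 = 1010010 = -46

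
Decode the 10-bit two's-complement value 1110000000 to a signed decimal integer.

-128

MSB is 1, so the value is negative.
Invert: 0001111111. Add 1: 0010000000 = 128. So the value is −128.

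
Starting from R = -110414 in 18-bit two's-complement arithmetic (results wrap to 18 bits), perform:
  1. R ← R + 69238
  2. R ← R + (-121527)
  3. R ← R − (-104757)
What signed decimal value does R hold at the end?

Start: R = -110414 = 100101000010110010.
R = -110414 + 69238 = -41176 = 110101111100101000
R = -41176 + (-121527) = -162703; wraps to 99441 = 011000010001110001
R = 99441 − (-104757) = 204198; wraps to -57946 = 110001110110100110

-57946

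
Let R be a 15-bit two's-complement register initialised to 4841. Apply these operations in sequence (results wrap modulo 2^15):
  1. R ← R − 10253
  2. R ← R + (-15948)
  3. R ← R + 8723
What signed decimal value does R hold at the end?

-12637

Start: R = 4841 = 001001011101001.
R = 4841 − 10253 = -5412 = 110101011011100
R = -5412 + (-15948) = -21360; wraps to 11408 = 010110010010000
R = 11408 + 8723 = 20131; wraps to -12637 = 100111010100011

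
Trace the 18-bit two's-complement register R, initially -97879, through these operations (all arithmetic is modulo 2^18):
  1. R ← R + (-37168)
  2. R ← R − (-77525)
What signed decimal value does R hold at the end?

-57522

Start: R = -97879 = 101000000110101001.
R = -97879 + (-37168) = -135047; wraps to 127097 = 011111000001111001
R = 127097 − (-77525) = 204622; wraps to -57522 = 110001111101001110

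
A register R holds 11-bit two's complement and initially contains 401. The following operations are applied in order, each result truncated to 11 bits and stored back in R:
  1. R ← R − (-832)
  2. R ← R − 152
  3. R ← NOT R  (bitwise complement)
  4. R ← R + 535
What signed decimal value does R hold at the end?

-547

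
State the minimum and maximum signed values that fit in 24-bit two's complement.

Minimum: −2^23 = -8388608.
Maximum: 2^23 − 1 = 8388607.

min = -8388608, max = 8388607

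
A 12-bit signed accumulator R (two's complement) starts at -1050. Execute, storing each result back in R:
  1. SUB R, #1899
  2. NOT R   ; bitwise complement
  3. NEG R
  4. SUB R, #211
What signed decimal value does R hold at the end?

937

Start: R = -1050 = 101111100110.
R = -1050 − 1899 = -2949; wraps to 1147 = 010001111011
R = NOT 010001111011 = 101110000100 = -1148
R = −(-1148) = 1148 = 010001111100
R = 1148 − 211 = 937 = 001110101001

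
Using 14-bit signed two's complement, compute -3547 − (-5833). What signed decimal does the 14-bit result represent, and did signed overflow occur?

2286; no overflow

-3547 → 11001000100101
-5833 → 10100100110111
Subtract via negate-and-add: invert 10100100110111 + 1 = 01011011001001 (i.e. 5833).
  11001000100101
+ 01011011001001
= 00100011101110  (discard carry-out 1)
Result 00100011101110: MSB = 0 → value 2286.
Addends (after negating the subtrahend) have opposite signs, so signed overflow cannot occur.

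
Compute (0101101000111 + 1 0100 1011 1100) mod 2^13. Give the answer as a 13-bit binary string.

  0101101000111
+ 1010010111100
= 0000000000011  (discard carry-out 1)

0000000000011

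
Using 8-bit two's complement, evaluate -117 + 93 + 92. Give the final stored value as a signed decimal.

68

-117 + 93 = -24 (11101000)
-24 + 92 = 68 (01000100)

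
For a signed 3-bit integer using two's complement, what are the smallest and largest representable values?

Minimum: −2^2 = -4.
Maximum: 2^2 − 1 = 3.

min = -4, max = 3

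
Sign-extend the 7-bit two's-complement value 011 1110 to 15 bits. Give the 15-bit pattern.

000000000111110

MSB of 0111110 is 0; replicate it into the new high bits.
00000000|0111110 → 000000000111110 (still 62).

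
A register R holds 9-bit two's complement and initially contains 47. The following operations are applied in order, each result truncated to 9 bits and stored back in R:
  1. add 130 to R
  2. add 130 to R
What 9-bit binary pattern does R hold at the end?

100110011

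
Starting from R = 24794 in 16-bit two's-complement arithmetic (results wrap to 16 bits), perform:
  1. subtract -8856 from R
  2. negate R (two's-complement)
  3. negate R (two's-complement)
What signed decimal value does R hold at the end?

Start: R = 24794 = 0110000011011010.
R = 24794 − (-8856) = 33650; wraps to -31886 = 1000001101110010
R = −(-31886) = 31886 = 0111110010001110
R = −(31886) = -31886 = 1000001101110010

-31886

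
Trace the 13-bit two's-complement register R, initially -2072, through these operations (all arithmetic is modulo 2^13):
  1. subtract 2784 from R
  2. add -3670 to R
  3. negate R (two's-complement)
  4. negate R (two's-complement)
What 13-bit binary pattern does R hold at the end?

1111010110010

Start: R = -2072 = 1011111101000.
R = -2072 − 2784 = -4856; wraps to 3336 = 0110100001000
R = 3336 + (-3670) = -334 = 1111010110010
R = −(-334) = 334 = 0000101001110
R = −(334) = -334 = 1111010110010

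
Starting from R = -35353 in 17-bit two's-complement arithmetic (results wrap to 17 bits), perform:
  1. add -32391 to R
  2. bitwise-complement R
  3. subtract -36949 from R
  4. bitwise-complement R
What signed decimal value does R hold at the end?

26379

Start: R = -35353 = 10111010111100111.
R = -35353 + (-32391) = -67744; wraps to 63328 = 01111011101100000
R = NOT 01111011101100000 = 10000100010011111 = -63329
R = -63329 − (-36949) = -26380 = 11001100011110100
R = NOT 11001100011110100 = 00110011100001011 = 26379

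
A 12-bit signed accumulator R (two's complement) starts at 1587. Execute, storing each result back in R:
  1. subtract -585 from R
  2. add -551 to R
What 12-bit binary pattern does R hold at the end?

011001010101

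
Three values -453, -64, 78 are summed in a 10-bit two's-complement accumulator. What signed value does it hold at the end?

-439

-453 + (-64) = -517 → wraps to 507 (0111111011)
507 + 78 = 585 → wraps to -439 (1001001001)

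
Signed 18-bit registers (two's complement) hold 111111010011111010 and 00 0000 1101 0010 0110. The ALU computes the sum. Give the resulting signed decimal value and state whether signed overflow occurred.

111111010011111010 = -2822 (signed)
00 0000 1101 0010 0110 → 000000110100100110 = 3366 (signed)
  111111010011111010
+ 000000110100100110
= 000000001000100000  (discard carry-out 1)
Result 000000001000100000: MSB = 0 → value 544.
Addends have opposite signs, so signed overflow cannot occur.

544; no overflow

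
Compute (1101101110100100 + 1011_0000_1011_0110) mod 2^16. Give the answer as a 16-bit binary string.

  1101101110100100
+ 1011000010110110
= 1000110001011010  (discard carry-out 1)

1000110001011010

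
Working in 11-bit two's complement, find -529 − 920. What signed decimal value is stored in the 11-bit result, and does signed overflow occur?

599; overflow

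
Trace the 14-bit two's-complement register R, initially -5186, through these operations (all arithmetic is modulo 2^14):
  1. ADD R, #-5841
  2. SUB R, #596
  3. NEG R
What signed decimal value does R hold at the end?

-4761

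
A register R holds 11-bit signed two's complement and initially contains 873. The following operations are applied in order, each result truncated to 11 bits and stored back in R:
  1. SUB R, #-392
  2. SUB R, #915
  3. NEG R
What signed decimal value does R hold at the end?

Start: R = 873 = 01101101001.
R = 873 − (-392) = 1265; wraps to -783 = 10011110001
R = -783 − 915 = -1698; wraps to 350 = 00101011110
R = −(350) = -350 = 11010100010

-350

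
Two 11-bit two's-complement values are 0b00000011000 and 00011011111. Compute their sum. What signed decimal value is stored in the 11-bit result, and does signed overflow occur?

0b00000011000 → 00000011000 = 24 (signed)
00011011111 = 223 (signed)
  00000011000
+ 00011011111
= 00011110111
Result 00011110111: MSB = 0 → value 247.
Both addends are non-negative and so is the stored result: no signed overflow.

247; no overflow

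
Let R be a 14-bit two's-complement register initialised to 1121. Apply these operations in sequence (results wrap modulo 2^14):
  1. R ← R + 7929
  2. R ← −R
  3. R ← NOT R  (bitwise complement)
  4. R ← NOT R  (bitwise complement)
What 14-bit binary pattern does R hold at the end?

Start: R = 1121 = 00010001100001.
R = 1121 + 7929 = 9050; wraps to -7334 = 10001101011010
R = −(-7334) = 7334 = 01110010100110
R = NOT 01110010100110 = 10001101011001 = -7335
R = NOT 10001101011001 = 01110010100110 = 7334

01110010100110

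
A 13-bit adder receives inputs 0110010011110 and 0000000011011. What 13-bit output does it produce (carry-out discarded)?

0110010111001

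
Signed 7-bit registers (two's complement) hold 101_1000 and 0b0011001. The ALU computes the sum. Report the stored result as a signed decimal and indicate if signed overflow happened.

-15; no overflow

101_1000 → 1011000 = -40 (signed)
0b0011001 → 0011001 = 25 (signed)
  1011000
+ 0011001
= 1110001
Result 1110001: MSB = 1 → 113 − 128 = -15.
Addends have opposite signs, so signed overflow cannot occur.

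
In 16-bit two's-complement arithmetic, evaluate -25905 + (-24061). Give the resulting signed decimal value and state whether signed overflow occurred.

15570; overflow

-25905 → 1001101011001111
-24061 → 1010001000000011
  1001101011001111
+ 1010001000000011
= 0011110011010010  (discard carry-out 1)
Result 0011110011010010: MSB = 0 → value 15570.
Both addends are negative but the stored result is non-negative: signed overflow. The true value -25905 + (-24061) = -49966 lies outside [-32768, 32767].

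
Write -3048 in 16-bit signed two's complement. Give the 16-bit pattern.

1111010000011000

|-3048| = 3048 = 0000101111101000 in 16 bits.
Invert the bits: 1111010000010111. Add 1: 1111010000011000.
Check: 1111010000011000 reads as 62488 − 65536 = -3048.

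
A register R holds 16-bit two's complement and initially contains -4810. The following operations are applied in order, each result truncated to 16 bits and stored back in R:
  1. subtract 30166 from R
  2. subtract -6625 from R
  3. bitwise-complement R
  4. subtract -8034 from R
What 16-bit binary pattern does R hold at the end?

Start: R = -4810 = 1110110100110110.
R = -4810 − 30166 = -34976; wraps to 30560 = 0111011101100000
R = 30560 − (-6625) = 37185; wraps to -28351 = 1001000101000001
R = NOT 1001000101000001 = 0110111010111110 = 28350
R = 28350 − (-8034) = 36384; wraps to -29152 = 1000111000100000

1000111000100000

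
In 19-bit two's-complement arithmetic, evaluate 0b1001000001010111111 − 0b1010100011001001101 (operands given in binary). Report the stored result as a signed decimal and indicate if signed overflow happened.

-50062; no overflow

0b1001000001010111111 → 1001000001010111111 = -228673 (signed)
0b1010100011001001101 → 1010100011001001101 = -178611 (signed)
Subtract via negate-and-add: invert 1010100011001001101 + 1 = 0101011100110110011 (i.e. 178611).
  1001000001010111111
+ 0101011100110110011
= 1110011110001110010
Result 1110011110001110010: MSB = 1 → 474226 − 524288 = -50062.
Addends (after negating the subtrahend) have opposite signs, so signed overflow cannot occur.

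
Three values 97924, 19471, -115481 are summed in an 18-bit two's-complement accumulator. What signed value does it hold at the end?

97924 + 19471 = 117395 (011100101010010011)
117395 + (-115481) = 1914 (000000011101111010)

1914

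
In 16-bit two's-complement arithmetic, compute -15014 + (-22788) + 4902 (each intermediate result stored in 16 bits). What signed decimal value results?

32636

-15014 + (-22788) = -37802 → wraps to 27734 (0110110001010110)
27734 + 4902 = 32636 (0111111101111100)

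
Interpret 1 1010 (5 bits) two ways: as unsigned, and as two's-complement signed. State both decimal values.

Unsigned: 11010 = 26.
Signed: MSB=1 → 26 − 32 = -6.

unsigned = 26, signed = -6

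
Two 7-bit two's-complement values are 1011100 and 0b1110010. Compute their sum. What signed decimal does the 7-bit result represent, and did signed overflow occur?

-50; no overflow

1011100 = -36 (signed)
0b1110010 → 1110010 = -14 (signed)
  1011100
+ 1110010
= 1001110  (discard carry-out 1)
Result 1001110: MSB = 1 → 78 − 128 = -50.
Both addends are negative and so is the stored result: no signed overflow.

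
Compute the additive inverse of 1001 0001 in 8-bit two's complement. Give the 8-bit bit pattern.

01101111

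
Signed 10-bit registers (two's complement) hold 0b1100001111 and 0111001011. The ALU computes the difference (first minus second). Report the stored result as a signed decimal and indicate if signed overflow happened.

324; overflow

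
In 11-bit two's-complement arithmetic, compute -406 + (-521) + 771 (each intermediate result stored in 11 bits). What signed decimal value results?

-156

-406 + (-521) = -927 (10001100001)
-927 + 771 = -156 (11101100100)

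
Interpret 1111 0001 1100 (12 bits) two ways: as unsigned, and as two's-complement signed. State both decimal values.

unsigned = 3868, signed = -228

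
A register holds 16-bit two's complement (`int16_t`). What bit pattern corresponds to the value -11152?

|-11152| = 11152 = 0010101110010000 in 16 bits.
Invert the bits: 1101010001101111. Add 1: 1101010001110000.
Check: 1101010001110000 reads as 54384 − 65536 = -11152.

1101010001110000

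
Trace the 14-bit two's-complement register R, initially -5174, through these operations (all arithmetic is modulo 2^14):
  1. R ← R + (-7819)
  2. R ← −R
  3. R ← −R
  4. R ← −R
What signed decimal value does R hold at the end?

-3391

Start: R = -5174 = 10101111001010.
R = -5174 + (-7819) = -12993; wraps to 3391 = 00110100111111
R = −(3391) = -3391 = 11001011000001
R = −(-3391) = 3391 = 00110100111111
R = −(3391) = -3391 = 11001011000001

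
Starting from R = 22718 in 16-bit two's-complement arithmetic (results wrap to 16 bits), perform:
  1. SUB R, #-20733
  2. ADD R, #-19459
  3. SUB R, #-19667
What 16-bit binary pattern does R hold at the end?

Start: R = 22718 = 0101100010111110.
R = 22718 − (-20733) = 43451; wraps to -22085 = 1010100110111011
R = -22085 + (-19459) = -41544; wraps to 23992 = 0101110110111000
R = 23992 − (-19667) = 43659; wraps to -21877 = 1010101010001011

1010101010001011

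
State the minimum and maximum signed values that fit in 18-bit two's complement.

min = -131072, max = 131071

Minimum: −2^17 = -131072.
Maximum: 2^17 − 1 = 131071.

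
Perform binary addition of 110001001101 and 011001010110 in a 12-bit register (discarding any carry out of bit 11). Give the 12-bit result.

001010100011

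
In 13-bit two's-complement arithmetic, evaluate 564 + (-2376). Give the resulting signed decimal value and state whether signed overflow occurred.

-1812; no overflow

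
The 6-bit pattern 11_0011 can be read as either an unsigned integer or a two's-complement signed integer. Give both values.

unsigned = 51, signed = -13

Unsigned: 110011 = 51.
Signed: MSB=1 → 51 − 64 = -13.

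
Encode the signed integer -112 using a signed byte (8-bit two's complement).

10010000

|-112| = 112 = 01110000 in 8 bits.
Invert the bits: 10001111. Add 1: 10010000.
Check: 10010000 reads as 144 − 256 = -112.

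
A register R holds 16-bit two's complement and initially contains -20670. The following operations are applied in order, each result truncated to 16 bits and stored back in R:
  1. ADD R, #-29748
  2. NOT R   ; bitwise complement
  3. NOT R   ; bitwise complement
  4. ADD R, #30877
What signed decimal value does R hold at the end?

-19541

Start: R = -20670 = 1010111101000010.
R = -20670 + (-29748) = -50418; wraps to 15118 = 0011101100001110
R = NOT 0011101100001110 = 1100010011110001 = -15119
R = NOT 1100010011110001 = 0011101100001110 = 15118
R = 15118 + 30877 = 45995; wraps to -19541 = 1011001110101011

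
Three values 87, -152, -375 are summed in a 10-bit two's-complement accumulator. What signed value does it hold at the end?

-440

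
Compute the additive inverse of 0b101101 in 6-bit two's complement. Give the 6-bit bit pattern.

010011

Invert: 010010. Add 1: 010011.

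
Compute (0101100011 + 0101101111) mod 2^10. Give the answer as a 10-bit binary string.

1011010010

  0101100011
+ 0101101111
= 1011010010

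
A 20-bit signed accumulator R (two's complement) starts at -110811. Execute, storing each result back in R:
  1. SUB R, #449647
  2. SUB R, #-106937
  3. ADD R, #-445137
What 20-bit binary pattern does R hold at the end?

00100100100110011110

Start: R = -110811 = 11100100111100100101.
R = -110811 − 449647 = -560458; wraps to 488118 = 01110111001010110110
R = 488118 − (-106937) = 595055; wraps to -453521 = 10010001010001101111
R = -453521 + (-445137) = -898658; wraps to 149918 = 00100100100110011110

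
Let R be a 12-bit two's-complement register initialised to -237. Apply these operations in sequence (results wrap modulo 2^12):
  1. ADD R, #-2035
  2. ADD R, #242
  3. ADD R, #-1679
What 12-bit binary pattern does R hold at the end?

000110000011

Start: R = -237 = 111100010011.
R = -237 + (-2035) = -2272; wraps to 1824 = 011100100000
R = 1824 + 242 = 2066; wraps to -2030 = 100000010010
R = -2030 + (-1679) = -3709; wraps to 387 = 000110000011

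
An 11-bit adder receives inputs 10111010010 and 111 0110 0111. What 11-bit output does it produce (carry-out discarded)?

  10111010010
+ 11101100111
= 10100111001  (discard carry-out 1)

10100111001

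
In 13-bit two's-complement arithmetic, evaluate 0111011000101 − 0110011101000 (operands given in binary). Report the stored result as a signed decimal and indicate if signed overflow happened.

477; no overflow

0111011000101 = 3781 (signed)
0110011101000 = 3304 (signed)
Subtract via negate-and-add: invert 0110011101000 + 1 = 1001100011000 (i.e. -3304).
  0111011000101
+ 1001100011000
= 0000111011101  (discard carry-out 1)
Result 0000111011101: MSB = 0 → value 477.
Addends (after negating the subtrahend) have opposite signs, so signed overflow cannot occur.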